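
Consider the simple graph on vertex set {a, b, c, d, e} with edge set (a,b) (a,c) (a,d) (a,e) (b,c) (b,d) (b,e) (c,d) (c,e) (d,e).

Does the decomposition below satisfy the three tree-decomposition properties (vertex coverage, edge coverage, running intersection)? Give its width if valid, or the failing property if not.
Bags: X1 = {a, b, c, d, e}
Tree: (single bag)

Every vertex of G appears in some bag (union = {a, b, c, d, e}); every edge is covered by a bag; and for each vertex v the set of bags containing v is connected in the bag tree. The decomposition is therefore valid. The largest bag has 5 vertices, so the width is 4.

Yes; width 4.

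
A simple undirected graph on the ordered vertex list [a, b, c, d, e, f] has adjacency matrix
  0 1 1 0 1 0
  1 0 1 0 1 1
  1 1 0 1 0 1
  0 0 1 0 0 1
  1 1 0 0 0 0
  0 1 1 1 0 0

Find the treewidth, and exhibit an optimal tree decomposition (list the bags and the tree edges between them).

Every bag has size at most 3, so the width is 3 − 1 = 2 and tw(G) ≤ 2. Conversely, {a, b, e} is a clique of size 3, and the vertices of any clique must share a bag in every tree decomposition; so some bag has ≥ 3 vertices and tw(G) ≥ 2. Combining the bounds, tw(G) = 2.

Treewidth 2.
One optimal decomposition is:
Bags: B1 = {b, c, f}  B2 = {a, b, c}  B3 = {c, d, f}  B4 = {a, b, e}
Tree: B1–B2, B1–B3, B2–B4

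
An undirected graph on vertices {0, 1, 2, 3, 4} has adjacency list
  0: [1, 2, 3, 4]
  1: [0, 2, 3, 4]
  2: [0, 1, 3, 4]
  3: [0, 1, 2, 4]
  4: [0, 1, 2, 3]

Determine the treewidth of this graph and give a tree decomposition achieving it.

A single bag containing all 5 vertices is trivially a valid decomposition of width 4. Conversely, {0, 1, 2, 3, 4} is a clique of size 5, and the vertices of any clique must share a bag in every tree decomposition; so some bag has ≥ 5 vertices and tw(G) ≥ 4. Hence tw(G) = 4 exactly.

Treewidth 4.
One optimal decomposition is:
Bags: B1 = {0, 1, 2, 3, 4}
Tree: (single bag)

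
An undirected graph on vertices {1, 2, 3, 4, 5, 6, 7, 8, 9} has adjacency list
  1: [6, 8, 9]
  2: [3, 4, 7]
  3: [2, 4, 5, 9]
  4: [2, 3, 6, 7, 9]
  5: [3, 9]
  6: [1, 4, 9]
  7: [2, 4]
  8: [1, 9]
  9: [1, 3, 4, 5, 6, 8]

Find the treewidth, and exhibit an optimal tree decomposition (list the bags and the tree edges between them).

Treewidth 2.
Bags: B1 = {4, 6, 9}  B2 = {3, 4, 9}  B3 = {1, 6, 9}  B4 = {2, 3, 4}  B5 = {2, 4, 7}  B6 = {1, 8, 9}  B7 = {3, 5, 9}
Tree: B1–B2, B1–B3, B2–B4, B4–B5, B3–B6, B2–B7

Each bag holds 3 vertices, so the decomposition has width 2, which upper-bounds the treewidth. On the other hand G contains the 3-clique {1, 8, 9}. A clique must lie in a single bag of any decomposition, so no decomposition can have width below 2. Hence tw(G) = 2 exactly.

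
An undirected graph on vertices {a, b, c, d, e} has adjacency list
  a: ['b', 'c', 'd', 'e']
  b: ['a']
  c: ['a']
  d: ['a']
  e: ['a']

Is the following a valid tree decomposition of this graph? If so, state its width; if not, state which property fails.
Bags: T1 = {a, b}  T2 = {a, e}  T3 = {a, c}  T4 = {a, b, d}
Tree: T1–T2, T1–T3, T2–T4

A tree decomposition must satisfy three properties: every vertex lies in some bag; for every edge, both endpoints lie together in some bag; and for every vertex, the bags containing it form a connected subtree. Here bags containing vertex b are not connected in the tree, so the decomposition is invalid.

No — bags containing vertex b are not connected in the tree.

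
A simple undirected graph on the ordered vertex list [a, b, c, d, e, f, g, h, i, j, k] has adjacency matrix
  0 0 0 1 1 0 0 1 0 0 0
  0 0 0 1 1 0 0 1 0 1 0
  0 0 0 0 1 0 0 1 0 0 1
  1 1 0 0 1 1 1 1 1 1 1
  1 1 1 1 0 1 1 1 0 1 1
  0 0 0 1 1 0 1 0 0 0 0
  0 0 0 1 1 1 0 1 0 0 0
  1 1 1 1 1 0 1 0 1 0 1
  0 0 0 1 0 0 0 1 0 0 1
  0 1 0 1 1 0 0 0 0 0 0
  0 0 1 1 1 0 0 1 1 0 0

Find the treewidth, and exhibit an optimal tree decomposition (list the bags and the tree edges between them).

Treewidth 3.
Bags: B1 = {b, d, e, h}  B2 = {a, d, e, h}  B3 = {d, e, g, h}  B4 = {d, e, h, k}  B5 = {d, h, i, k}  B6 = {c, e, h, k}  B7 = {d, e, f, g}  B8 = {b, d, e, j}
Tree: B1–B2, B2–B3, B2–B4, B4–B5, B4–B6, B3–B7, B1–B8

Every bag has size at most 4, so the width is 4 − 1 = 3 and tw(G) ≤ 3. Conversely, {b, d, e, j} is a clique of size 4, and the vertices of any clique must share a bag in every tree decomposition; so some bag has ≥ 4 vertices and tw(G) ≥ 3. Therefore the treewidth is 3.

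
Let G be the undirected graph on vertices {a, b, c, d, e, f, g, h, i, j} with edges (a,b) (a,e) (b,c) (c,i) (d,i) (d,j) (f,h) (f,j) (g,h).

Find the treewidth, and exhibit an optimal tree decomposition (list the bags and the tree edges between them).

The largest bag has 2 vertices, giving width 1; this decomposition certifies tw(G) ≤ 1. Since G has at least one edge (e.g. g–h), it is not an edgeless graph, so tw(G) ≥ 1. The upper and lower bounds meet at 1, so that is the treewidth.

Treewidth 1.
One such decomposition:
Bags: B1 = {g, h}  B2 = {f, h}  B3 = {f, j}  B4 = {d, j}  B5 = {d, i}  B6 = {c, i}  B7 = {b, c}  B8 = {a, b}  B9 = {a, e}
Tree: B1–B2, B2–B3, B3–B4, B4–B5, B5–B6, B6–B7, B7–B8, B8–B9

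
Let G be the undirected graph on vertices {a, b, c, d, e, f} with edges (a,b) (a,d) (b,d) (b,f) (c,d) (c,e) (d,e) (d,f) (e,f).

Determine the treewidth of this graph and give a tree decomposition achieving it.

Each bag holds 3 vertices, so the decomposition has width 2, which upper-bounds the treewidth. On the other hand G contains the 3-clique {a, b, d}. A clique must lie in a single bag of any decomposition, so no decomposition can have width below 2. The upper and lower bounds meet at 2, so that is the treewidth.

Treewidth 2.
Bags: B1 = {b, d, f}  B2 = {d, e, f}  B3 = {c, d, e}  B4 = {a, b, d}
Tree: B1–B2, B2–B3, B1–B4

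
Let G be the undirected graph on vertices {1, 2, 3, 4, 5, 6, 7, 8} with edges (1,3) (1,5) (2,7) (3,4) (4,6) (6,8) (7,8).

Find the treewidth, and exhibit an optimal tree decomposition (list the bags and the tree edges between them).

Treewidth 1.
Bags: B1 = {1, 5}  B2 = {1, 3}  B3 = {3, 4}  B4 = {4, 6}  B5 = {6, 8}  B6 = {7, 8}  B7 = {2, 7}
Tree: B1–B2, B2–B3, B3–B4, B4–B5, B5–B6, B6–B7

The largest bag has 2 vertices, giving width 1; this decomposition certifies tw(G) ≤ 1. Since G has at least one edge (e.g. 5–1), it is not an edgeless graph, so tw(G) ≥ 1. Therefore the treewidth is 1.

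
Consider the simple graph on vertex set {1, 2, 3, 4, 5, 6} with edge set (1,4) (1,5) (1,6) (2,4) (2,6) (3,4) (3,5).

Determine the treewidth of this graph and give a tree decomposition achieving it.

The largest bag has 3 vertices, giving width 2; this decomposition certifies tw(G) ≤ 2. Since 6–2–4–1–6 is a cycle in G, G is not acyclic. Forests are exactly the graphs of treewidth ≤ 1, so tw(G) ≥ 2. Hence tw(G) = 2 exactly.

Treewidth 2.
Bags: B1 = {1, 2, 6}  B2 = {1, 2, 4}  B3 = {1, 4, 5}  B4 = {3, 4, 5}
Tree: B1–B2, B2–B3, B3–B4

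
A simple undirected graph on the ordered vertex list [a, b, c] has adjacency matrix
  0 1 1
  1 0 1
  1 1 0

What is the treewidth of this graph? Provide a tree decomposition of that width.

Treewidth 2.
Bags: B1 = {a, b, c}
Tree: (single bag)

With just one bag of size 3, the width is 3 − 1 = 2, so tw(G) ≤ 2. On the other hand G contains the 3-clique {a, b, c}. A clique must lie in a single bag of any decomposition, so no decomposition can have width below 2. The upper and lower bounds meet at 2, so that is the treewidth.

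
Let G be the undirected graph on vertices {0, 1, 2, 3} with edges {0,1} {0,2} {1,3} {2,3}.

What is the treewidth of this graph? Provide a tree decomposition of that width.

Treewidth 2.
One optimal decomposition is:
Bags: B1 = {1, 2, 3}  B2 = {0, 1, 2}
Tree: B1–B2

The largest bag has 3 vertices, giving width 2; this decomposition certifies tw(G) ≤ 2. The edges 1–3–2–0–1 form a cycle, so G is not a tree and its treewidth is at least 2. Hence tw(G) = 2 exactly.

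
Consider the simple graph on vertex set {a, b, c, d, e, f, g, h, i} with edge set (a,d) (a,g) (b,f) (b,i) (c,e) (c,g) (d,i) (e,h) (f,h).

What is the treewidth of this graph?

A width-2 tree decomposition is:
Bags: B1 = {b, f, h}  B2 = {b, h, i}  B3 = {d, h, i}  B4 = {a, d, h}  B5 = {a, g, h}  B6 = {c, g, h}  B7 = {c, e, h}
Tree: B1–B2, B2–B3, B3–B4, B4–B5, B5–B6, B6–B7
The largest bag has 3 vertices, giving width 2; this decomposition certifies tw(G) ≤ 2. The edges h–f–b–i–d–a–g–c–e–h form a cycle, so G is not a tree and its treewidth is at least 2. The upper and lower bounds meet at 2, so that is the treewidth.

2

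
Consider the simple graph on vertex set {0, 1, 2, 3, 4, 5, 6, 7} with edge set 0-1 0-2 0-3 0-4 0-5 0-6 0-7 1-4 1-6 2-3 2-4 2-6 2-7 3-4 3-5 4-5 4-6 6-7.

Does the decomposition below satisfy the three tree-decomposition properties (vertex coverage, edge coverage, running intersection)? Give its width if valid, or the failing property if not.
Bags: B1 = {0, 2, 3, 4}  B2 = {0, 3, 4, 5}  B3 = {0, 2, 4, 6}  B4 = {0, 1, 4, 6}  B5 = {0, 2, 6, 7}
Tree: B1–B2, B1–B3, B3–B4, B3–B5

Checking the three conditions: (i) the bags cover all of {0, 1, 2, 3, 4, 5, 6, 7}; (ii) for each edge, some bag contains both endpoints; (iii) the bags containing any fixed vertex form a subtree. All hold, so the decomposition is valid with width 4 − 1 = 3.

Yes; width 3.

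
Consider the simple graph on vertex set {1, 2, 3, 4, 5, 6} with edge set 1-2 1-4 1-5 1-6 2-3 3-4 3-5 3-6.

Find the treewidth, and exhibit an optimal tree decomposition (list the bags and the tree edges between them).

Every bag has size at most 3, so the width is 3 − 1 = 2 and tw(G) ≤ 2. Since 3–4–1–6–3 is a cycle in G, G is not acyclic. Forests are exactly the graphs of treewidth ≤ 1, so tw(G) ≥ 2. The upper and lower bounds meet at 2, so that is the treewidth.

Treewidth 2.
One such decomposition:
Bags: B1 = {1, 3, 4}  B2 = {1, 3, 6}  B3 = {1, 3, 5}  B4 = {1, 2, 3}
Tree: B1–B2, B2–B3, B3–B4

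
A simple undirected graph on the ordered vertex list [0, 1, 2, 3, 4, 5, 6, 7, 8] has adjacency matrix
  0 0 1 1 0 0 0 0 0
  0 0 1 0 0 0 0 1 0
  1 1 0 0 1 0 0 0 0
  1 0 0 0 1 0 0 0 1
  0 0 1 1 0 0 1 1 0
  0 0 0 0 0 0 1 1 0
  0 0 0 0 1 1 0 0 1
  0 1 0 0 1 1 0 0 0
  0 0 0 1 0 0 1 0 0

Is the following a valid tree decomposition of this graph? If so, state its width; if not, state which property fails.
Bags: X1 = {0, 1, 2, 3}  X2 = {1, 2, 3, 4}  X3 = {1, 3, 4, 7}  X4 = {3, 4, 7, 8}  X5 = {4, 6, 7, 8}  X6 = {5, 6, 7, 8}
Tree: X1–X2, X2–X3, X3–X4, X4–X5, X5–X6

Vertex coverage: the bags together contain {0, 1, 2, 3, 4, 5, 6, 7, 8}, the full vertex set. Edge coverage: each edge of G has both endpoints in at least one bag. Running intersection: for every vertex, the bags containing it form a connected subtree. All three properties hold, so this is a valid tree decomposition of width max|bag| − 1 = 3, and hence tw(G) ≤ 3.

Yes; width 3.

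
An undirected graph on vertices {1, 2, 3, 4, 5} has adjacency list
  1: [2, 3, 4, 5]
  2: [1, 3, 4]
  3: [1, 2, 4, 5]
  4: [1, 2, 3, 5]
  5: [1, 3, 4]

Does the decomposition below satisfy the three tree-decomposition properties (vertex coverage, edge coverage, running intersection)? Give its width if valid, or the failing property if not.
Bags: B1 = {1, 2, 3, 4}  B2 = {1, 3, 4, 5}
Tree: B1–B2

Every vertex of G appears in some bag (union = {1, 2, 3, 4, 5}); every edge is covered by a bag; and for each vertex v the set of bags containing v is connected in the bag tree. The decomposition is therefore valid. The largest bag has 4 vertices, so the width is 3.

Yes; width 3.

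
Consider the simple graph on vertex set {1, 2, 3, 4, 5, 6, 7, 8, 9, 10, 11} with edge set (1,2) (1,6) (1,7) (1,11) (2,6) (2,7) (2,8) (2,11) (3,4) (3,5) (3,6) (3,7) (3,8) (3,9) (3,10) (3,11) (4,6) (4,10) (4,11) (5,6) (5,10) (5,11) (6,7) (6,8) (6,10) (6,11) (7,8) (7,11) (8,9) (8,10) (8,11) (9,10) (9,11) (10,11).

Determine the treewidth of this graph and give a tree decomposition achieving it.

Treewidth 4.
Bags: B1 = {3, 4, 6, 10, 11}  B2 = {3, 6, 8, 10, 11}  B3 = {3, 6, 7, 8, 11}  B4 = {3, 8, 9, 10, 11}  B5 = {2, 6, 7, 8, 11}  B6 = {1, 2, 6, 7, 11}  B7 = {3, 5, 6, 10, 11}
Tree: B1–B2, B2–B3, B2–B4, B3–B5, B5–B6, B2–B7

The largest bag has 5 vertices, giving width 4; this decomposition certifies tw(G) ≤ 4. Conversely, {3, 8, 9, 10, 11} is a clique of size 5, and the vertices of any clique must share a bag in every tree decomposition; so some bag has ≥ 5 vertices and tw(G) ≥ 4. Hence tw(G) = 4 exactly.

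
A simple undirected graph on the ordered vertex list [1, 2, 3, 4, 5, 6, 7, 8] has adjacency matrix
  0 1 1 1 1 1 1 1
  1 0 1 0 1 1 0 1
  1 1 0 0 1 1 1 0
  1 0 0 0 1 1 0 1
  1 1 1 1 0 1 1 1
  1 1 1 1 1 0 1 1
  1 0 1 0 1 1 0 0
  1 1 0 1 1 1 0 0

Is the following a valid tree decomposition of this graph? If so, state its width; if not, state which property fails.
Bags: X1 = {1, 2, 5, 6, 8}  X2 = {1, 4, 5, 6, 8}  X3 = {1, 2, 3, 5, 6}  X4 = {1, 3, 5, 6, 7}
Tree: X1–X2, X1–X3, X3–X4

Every vertex of G appears in some bag (union = {1, 2, 3, 4, 5, 6, 7, 8}); every edge is covered by a bag; and for each vertex v the set of bags containing v is connected in the bag tree. The decomposition is therefore valid. The largest bag has 5 vertices, so the width is 4.

Yes; width 4.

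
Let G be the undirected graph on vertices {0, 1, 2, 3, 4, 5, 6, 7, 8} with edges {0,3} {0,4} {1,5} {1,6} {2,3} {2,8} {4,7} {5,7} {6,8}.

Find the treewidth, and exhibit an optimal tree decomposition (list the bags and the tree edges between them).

The largest bag has 3 vertices, giving width 2; this decomposition certifies tw(G) ≤ 2. The edges 2–3–0–4–7–5–1–6–8–2 form a cycle, so G is not a tree and its treewidth is at least 2. The upper and lower bounds meet at 2, so that is the treewidth.

Treewidth 2.
One optimal decomposition is:
Bags: B1 = {0, 2, 3}  B2 = {0, 2, 4}  B3 = {2, 4, 7}  B4 = {2, 5, 7}  B5 = {1, 2, 5}  B6 = {1, 2, 6}  B7 = {2, 6, 8}
Tree: B1–B2, B2–B3, B3–B4, B4–B5, B5–B6, B6–B7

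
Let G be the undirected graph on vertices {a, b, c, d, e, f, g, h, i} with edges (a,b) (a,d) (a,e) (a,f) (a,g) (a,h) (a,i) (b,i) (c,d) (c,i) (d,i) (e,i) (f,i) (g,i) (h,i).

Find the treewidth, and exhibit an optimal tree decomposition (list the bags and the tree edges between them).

The largest bag has 3 vertices, giving width 2; this decomposition certifies tw(G) ≤ 2. Conversely, {c, d, i} is a clique of size 3, and the vertices of any clique must share a bag in every tree decomposition; so some bag has ≥ 3 vertices and tw(G) ≥ 2. Combining the bounds, tw(G) = 2.

Treewidth 2.
One optimal decomposition is:
Bags: B1 = {a, f, i}  B2 = {a, b, i}  B3 = {a, d, i}  B4 = {a, h, i}  B5 = {a, e, i}  B6 = {c, d, i}  B7 = {a, g, i}
Tree: B1–B2, B2–B3, B2–B4, B2–B5, B3–B6, B2–B7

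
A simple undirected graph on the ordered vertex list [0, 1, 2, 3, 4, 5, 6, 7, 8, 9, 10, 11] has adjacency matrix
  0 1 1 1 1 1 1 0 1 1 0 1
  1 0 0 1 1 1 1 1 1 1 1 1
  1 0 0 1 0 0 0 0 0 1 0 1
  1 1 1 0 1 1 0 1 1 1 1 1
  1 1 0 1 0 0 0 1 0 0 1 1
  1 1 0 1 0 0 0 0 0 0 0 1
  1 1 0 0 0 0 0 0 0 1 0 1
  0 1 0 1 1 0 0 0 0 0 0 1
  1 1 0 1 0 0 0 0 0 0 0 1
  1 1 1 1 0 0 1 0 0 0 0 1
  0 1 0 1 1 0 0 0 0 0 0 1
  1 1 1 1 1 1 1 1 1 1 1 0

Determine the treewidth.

4

A width-4 tree decomposition is:
Bags: B1 = {0, 1, 3, 9, 11}  B2 = {0, 1, 6, 9, 11}  B3 = {0, 1, 3, 4, 11}  B4 = {1, 3, 4, 10, 11}  B5 = {0, 2, 3, 9, 11}  B6 = {0, 1, 3, 8, 11}  B7 = {1, 3, 4, 7, 11}  B8 = {0, 1, 3, 5, 11}
Tree: B1–B2, B1–B3, B3–B4, B1–B5, B3–B6, B4–B7, B6–B8
Each bag holds 5 vertices, so the decomposition has width 4, which upper-bounds the treewidth. For the lower bound, the 5 vertices {0, 1, 3, 8, 11} are pairwise adjacent, and any tree decomposition puts a clique entirely inside one bag — forcing width ≥ 4. Combining the bounds, tw(G) = 4.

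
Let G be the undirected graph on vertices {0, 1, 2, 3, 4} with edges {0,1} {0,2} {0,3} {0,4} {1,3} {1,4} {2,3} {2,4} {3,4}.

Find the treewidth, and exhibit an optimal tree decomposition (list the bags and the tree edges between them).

The largest bag has 4 vertices, giving width 3; this decomposition certifies tw(G) ≤ 3. Conversely, {0, 1, 3, 4} is a clique of size 4, and the vertices of any clique must share a bag in every tree decomposition; so some bag has ≥ 4 vertices and tw(G) ≥ 3. Combining the bounds, tw(G) = 3.

Treewidth 3.
One optimal decomposition is:
Bags: B1 = {0, 2, 3, 4}  B2 = {0, 1, 3, 4}
Tree: B1–B2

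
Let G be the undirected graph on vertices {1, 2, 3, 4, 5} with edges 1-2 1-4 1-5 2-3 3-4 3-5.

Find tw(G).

2

A width-2 tree decomposition is:
Bags: B1 = {1, 3, 4}  B2 = {1, 3, 5}  B3 = {1, 2, 3}
Tree: B1–B2, B2–B3
Every bag has size at most 3, so the width is 3 − 1 = 2 and tw(G) ≤ 2. Since 4–3–5–1–4 is a cycle in G, G is not acyclic. Forests are exactly the graphs of treewidth ≤ 1, so tw(G) ≥ 2. Hence tw(G) = 2 exactly.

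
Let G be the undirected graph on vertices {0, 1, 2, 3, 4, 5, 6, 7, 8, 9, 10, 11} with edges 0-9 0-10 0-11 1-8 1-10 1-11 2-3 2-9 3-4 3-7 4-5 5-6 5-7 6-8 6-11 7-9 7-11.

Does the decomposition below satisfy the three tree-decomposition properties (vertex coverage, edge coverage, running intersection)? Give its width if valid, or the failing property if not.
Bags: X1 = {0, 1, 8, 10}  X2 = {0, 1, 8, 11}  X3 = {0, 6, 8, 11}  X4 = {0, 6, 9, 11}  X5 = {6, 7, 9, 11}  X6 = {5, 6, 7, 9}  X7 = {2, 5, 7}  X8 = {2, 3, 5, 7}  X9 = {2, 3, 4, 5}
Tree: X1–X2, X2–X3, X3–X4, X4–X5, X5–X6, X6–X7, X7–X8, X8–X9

A tree decomposition must satisfy three properties: every vertex lies in some bag; for every edge, both endpoints lie together in some bag; and for every vertex, the bags containing it form a connected subtree. Here edge (9,2) lies in no bag, so the decomposition is invalid.

No — edge (9,2) lies in no bag.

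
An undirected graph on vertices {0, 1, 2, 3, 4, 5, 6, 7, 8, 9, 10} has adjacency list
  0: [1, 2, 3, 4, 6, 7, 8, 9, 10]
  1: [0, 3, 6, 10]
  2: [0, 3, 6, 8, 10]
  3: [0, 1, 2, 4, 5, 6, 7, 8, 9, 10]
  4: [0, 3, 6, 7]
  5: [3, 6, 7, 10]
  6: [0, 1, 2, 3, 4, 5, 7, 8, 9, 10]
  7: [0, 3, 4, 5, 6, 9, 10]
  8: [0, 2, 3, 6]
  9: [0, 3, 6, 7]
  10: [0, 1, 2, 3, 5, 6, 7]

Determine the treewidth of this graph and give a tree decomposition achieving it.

The largest bag has 5 vertices, giving width 4; this decomposition certifies tw(G) ≤ 4. Conversely, {0, 2, 3, 6, 8} is a clique of size 5, and the vertices of any clique must share a bag in every tree decomposition; so some bag has ≥ 5 vertices and tw(G) ≥ 4. The upper and lower bounds meet at 4, so that is the treewidth.

Treewidth 4.
Bags: B1 = {0, 2, 3, 6, 10}  B2 = {0, 3, 6, 7, 10}  B3 = {0, 3, 6, 7, 9}  B4 = {0, 1, 3, 6, 10}  B5 = {0, 3, 4, 6, 7}  B6 = {3, 5, 6, 7, 10}  B7 = {0, 2, 3, 6, 8}
Tree: B1–B2, B2–B3, B2–B4, B3–B5, B2–B6, B1–B7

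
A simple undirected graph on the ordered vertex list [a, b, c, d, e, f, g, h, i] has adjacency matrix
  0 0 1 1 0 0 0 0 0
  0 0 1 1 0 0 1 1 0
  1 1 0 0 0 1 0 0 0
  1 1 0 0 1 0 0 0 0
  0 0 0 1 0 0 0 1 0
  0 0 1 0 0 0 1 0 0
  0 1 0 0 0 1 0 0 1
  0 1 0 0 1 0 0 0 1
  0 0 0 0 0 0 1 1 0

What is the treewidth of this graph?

A width-3 tree decomposition is:
Bags: B1 = {c, f, g, i}  B2 = {b, c, g, i}  B3 = {b, c, h, i}  B4 = {a, b, c, h}  B5 = {a, b, d, h}  B6 = {a, d, e, h}
Tree: B1–B2, B2–B3, B3–B4, B4–B5, B5–B6
Each bag holds 4 vertices, so the decomposition has width 3, which upper-bounds the treewidth. For the lower bound: the 4 vertex sets {f,g,i}, {c}, {b}, {a,d,e,h} are disjoint, each induces a connected subgraph, and every pair is joined by at least one edge of G. Contracting each set to a single vertex therefore yields K_{4} as a minor, and since treewidth is minor-monotone, tw(G) ≥ tw(K_{4}) = 3. Combining the bounds, tw(G) = 3.

3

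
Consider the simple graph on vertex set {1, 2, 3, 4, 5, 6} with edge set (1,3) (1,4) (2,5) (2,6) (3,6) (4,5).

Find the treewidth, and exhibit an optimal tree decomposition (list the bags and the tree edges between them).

Treewidth 2.
One optimal decomposition is:
Bags: B1 = {2, 3, 6}  B2 = {2, 3, 5}  B3 = {3, 4, 5}  B4 = {1, 3, 4}
Tree: B1–B2, B2–B3, B3–B4

Each bag holds 3 vertices, so the decomposition has width 2, which upper-bounds the treewidth. The edges 3–6–2–5–4–1–3 form a cycle, so G is not a tree and its treewidth is at least 2. Therefore the treewidth is 2.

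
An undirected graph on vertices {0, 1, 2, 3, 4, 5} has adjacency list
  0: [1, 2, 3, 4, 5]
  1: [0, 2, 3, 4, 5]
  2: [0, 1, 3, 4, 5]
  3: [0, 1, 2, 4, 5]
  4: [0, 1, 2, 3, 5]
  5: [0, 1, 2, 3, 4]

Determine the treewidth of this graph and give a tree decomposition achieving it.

A single bag containing all 6 vertices is trivially a valid decomposition of width 5. On the other hand G contains the 6-clique {0, 1, 2, 3, 4, 5}. A clique must lie in a single bag of any decomposition, so no decomposition can have width below 5. Therefore the treewidth is 5.

Treewidth 5.
Bags: B1 = {0, 1, 2, 3, 4, 5}
Tree: (single bag)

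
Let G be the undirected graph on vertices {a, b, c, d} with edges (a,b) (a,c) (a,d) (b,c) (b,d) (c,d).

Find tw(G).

A width-3 tree decomposition is:
Bags: B1 = {a, b, c, d}
Tree: (single bag)
With just one bag of size 4, the width is 4 − 1 = 3, so tw(G) ≤ 3. Conversely, {a, b, c, d} is a clique of size 4, and the vertices of any clique must share a bag in every tree decomposition; so some bag has ≥ 4 vertices and tw(G) ≥ 3. Hence tw(G) = 3 exactly.

3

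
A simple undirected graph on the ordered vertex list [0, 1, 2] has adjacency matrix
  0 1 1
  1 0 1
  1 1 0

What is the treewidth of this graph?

2

A width-2 tree decomposition is:
Bags: B1 = {0, 1, 2}
Tree: (single bag)
A single bag containing all 3 vertices is trivially a valid decomposition of width 2. On the other hand G contains the 3-clique {0, 1, 2}. A clique must lie in a single bag of any decomposition, so no decomposition can have width below 2. Combining the bounds, tw(G) = 2.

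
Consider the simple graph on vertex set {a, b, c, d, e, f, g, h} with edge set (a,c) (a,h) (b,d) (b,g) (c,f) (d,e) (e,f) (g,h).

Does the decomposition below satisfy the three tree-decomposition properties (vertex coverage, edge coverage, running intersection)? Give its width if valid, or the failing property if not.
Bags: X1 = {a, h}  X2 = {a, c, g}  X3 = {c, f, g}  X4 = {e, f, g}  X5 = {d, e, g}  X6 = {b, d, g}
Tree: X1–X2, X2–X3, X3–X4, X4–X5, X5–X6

No — edge (g,h) lies in no bag.

A tree decomposition must satisfy three properties: every vertex lies in some bag; for every edge, both endpoints lie together in some bag; and for every vertex, the bags containing it form a connected subtree. Here edge (g,h) lies in no bag, so the decomposition is invalid.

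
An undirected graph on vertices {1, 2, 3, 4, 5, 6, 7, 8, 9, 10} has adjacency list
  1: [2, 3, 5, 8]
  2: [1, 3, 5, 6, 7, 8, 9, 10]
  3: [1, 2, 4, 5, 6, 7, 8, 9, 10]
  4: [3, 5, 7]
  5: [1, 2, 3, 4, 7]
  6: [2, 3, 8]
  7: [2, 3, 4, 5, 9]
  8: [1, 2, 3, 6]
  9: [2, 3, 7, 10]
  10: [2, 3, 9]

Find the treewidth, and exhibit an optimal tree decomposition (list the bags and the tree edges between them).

The largest bag has 4 vertices, giving width 3; this decomposition certifies tw(G) ≤ 3. For the lower bound, the 4 vertices {1, 2, 3, 8} are pairwise adjacent, and any tree decomposition puts a clique entirely inside one bag — forcing width ≥ 3. The upper and lower bounds meet at 3, so that is the treewidth.

Treewidth 3.
Bags: B1 = {1, 2, 3, 8}  B2 = {1, 2, 3, 5}  B3 = {2, 3, 6, 8}  B4 = {2, 3, 5, 7}  B5 = {2, 3, 7, 9}  B6 = {2, 3, 9, 10}  B7 = {3, 4, 5, 7}
Tree: B1–B2, B1–B3, B2–B4, B4–B5, B5–B6, B4–B7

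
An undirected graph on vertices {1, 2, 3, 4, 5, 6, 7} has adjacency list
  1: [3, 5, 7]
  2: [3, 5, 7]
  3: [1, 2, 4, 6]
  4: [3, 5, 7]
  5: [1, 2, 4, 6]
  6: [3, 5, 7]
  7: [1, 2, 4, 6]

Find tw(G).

3

A width-3 tree decomposition is:
Bags: B1 = {1, 3, 5, 7}  B2 = {3, 4, 5, 7}  B3 = {2, 3, 5, 7}  B4 = {3, 5, 6, 7}
Tree: B1–B2, B2–B3, B3–B4
Every bag has size at most 4, so the width is 4 − 1 = 3 and tw(G) ≤ 3. For the lower bound: the 4 vertex sets {1,5}, {3,4}, {7}, {2} are disjoint, each induces a connected subgraph, and every pair is joined by at least one edge of G. Contracting each set to a single vertex therefore yields K_{4} as a minor, and since treewidth is minor-monotone, tw(G) ≥ tw(K_{4}) = 3. Therefore the treewidth is 3.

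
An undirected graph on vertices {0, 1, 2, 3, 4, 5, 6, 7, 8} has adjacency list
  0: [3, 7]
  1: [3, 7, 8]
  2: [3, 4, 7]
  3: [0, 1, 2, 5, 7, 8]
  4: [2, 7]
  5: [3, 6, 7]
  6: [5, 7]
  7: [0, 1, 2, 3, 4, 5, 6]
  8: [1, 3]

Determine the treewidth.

A width-2 tree decomposition is:
Bags: B1 = {3, 5, 7}  B2 = {2, 3, 7}  B3 = {1, 3, 7}  B4 = {1, 3, 8}  B5 = {2, 4, 7}  B6 = {0, 3, 7}  B7 = {5, 6, 7}
Tree: B1–B2, B1–B3, B3–B4, B2–B5, B3–B6, B1–B7
Each bag holds 3 vertices, so the decomposition has width 2, which upper-bounds the treewidth. For the lower bound, the 3 vertices {1, 3, 8} are pairwise adjacent, and any tree decomposition puts a clique entirely inside one bag — forcing width ≥ 2. Combining the bounds, tw(G) = 2.

2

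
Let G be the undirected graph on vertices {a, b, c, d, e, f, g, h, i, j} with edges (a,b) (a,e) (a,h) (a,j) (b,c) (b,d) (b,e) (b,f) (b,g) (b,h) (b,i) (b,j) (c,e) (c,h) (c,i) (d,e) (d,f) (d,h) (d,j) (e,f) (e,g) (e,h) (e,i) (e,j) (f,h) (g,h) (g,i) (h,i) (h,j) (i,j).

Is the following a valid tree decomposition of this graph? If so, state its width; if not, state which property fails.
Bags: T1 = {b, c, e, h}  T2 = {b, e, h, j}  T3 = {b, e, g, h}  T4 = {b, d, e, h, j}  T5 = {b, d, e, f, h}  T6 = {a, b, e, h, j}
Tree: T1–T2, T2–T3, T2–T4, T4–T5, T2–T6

No — vertex i appears in no bag.

A tree decomposition must satisfy three properties: every vertex lies in some bag; for every edge, both endpoints lie together in some bag; and for every vertex, the bags containing it form a connected subtree. Here vertex i appears in no bag, so the decomposition is invalid.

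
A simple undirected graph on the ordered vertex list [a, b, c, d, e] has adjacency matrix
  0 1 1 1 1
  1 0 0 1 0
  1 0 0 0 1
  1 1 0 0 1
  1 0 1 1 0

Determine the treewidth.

A width-2 tree decomposition is:
Bags: B1 = {a, d, e}  B2 = {a, c, e}  B3 = {a, b, d}
Tree: B1–B2, B1–B3
Every bag has size at most 3, so the width is 3 − 1 = 2 and tw(G) ≤ 2. Conversely, {a, d, e} is a clique of size 3, and the vertices of any clique must share a bag in every tree decomposition; so some bag has ≥ 3 vertices and tw(G) ≥ 2. Combining the bounds, tw(G) = 2.

2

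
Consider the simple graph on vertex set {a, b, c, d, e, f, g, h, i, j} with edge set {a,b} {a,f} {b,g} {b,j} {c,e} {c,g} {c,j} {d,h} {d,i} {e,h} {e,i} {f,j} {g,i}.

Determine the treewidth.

A width-2 tree decomposition is:
Bags: B1 = {d, h, i}  B2 = {e, h, i}  B3 = {e, g, i}  B4 = {c, e, g}  B5 = {b, c, g}  B6 = {b, c, j}  B7 = {a, b, j}  B8 = {a, f, j}
Tree: B1–B2, B2–B3, B3–B4, B4–B5, B5–B6, B6–B7, B7–B8
Each bag holds 3 vertices, so the decomposition has width 2, which upper-bounds the treewidth. For the lower bound, G contains the cycle d–h–e–i–d, so G is not a forest; only forests have treewidth ≤ 1, hence tw(G) ≥ 2. Hence tw(G) = 2 exactly.

2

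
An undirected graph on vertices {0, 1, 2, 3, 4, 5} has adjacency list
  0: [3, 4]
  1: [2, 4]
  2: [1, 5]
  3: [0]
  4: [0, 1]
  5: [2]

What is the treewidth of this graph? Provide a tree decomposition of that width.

Treewidth 1.
Bags: B1 = {1, 4}  B2 = {0, 4}  B3 = {1, 2}  B4 = {2, 5}  B5 = {0, 3}
Tree: B1–B2, B1–B3, B3–B4, B2–B5

Each bag holds 2 vertices, so the decomposition has width 1, which upper-bounds the treewidth. G has an edge, so its treewidth is at least 1. Hence tw(G) = 1 exactly.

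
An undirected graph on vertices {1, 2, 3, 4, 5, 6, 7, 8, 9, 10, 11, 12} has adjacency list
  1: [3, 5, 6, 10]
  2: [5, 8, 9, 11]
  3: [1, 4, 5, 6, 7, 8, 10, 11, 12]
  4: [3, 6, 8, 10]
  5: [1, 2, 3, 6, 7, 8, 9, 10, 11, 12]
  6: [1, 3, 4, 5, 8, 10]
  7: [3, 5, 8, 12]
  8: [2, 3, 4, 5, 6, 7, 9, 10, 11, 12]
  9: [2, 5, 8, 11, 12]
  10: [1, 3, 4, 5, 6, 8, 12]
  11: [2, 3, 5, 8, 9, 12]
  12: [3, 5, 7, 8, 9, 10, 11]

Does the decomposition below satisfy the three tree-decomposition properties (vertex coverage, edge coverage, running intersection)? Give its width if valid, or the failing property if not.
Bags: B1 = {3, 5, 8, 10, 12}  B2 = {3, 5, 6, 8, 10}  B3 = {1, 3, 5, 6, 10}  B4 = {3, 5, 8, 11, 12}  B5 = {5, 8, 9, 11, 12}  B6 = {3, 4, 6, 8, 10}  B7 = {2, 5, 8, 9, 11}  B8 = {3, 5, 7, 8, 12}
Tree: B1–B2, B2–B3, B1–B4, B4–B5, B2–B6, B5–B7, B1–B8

Vertex coverage: the bags together contain {1, 2, 3, 4, 5, 6, 7, 8, 9, 10, 11, 12}, the full vertex set. Edge coverage: each edge of G has both endpoints in at least one bag. Running intersection: for every vertex, the bags containing it form a connected subtree. All three properties hold, so this is a valid tree decomposition of width max|bag| − 1 = 4, and hence tw(G) ≤ 4.

Yes; width 4.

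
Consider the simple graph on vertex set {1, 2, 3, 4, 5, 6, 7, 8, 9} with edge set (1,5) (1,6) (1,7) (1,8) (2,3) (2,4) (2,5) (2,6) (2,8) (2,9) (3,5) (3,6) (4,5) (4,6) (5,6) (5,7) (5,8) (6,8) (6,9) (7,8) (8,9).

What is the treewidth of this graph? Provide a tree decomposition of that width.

Every bag has size at most 4, so the width is 4 − 1 = 3 and tw(G) ≤ 3. For the lower bound, the 4 vertices {2, 6, 8, 9} are pairwise adjacent, and any tree decomposition puts a clique entirely inside one bag — forcing width ≥ 3. Therefore the treewidth is 3.

Treewidth 3.
One optimal decomposition is:
Bags: B1 = {2, 5, 6, 8}  B2 = {1, 5, 6, 8}  B3 = {2, 6, 8, 9}  B4 = {2, 3, 5, 6}  B5 = {2, 4, 5, 6}  B6 = {1, 5, 7, 8}
Tree: B1–B2, B1–B3, B1–B4, B4–B5, B2–B6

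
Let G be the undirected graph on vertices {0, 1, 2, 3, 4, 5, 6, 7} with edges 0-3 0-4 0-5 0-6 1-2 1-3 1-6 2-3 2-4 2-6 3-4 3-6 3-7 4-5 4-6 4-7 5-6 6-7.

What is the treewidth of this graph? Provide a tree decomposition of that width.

Treewidth 3.
One such decomposition:
Bags: B1 = {0, 4, 5, 6}  B2 = {0, 3, 4, 6}  B3 = {3, 4, 6, 7}  B4 = {2, 3, 4, 6}  B5 = {1, 2, 3, 6}
Tree: B1–B2, B2–B3, B3–B4, B4–B5

Every bag has size at most 4, so the width is 4 − 1 = 3 and tw(G) ≤ 3. Conversely, {1, 2, 3, 6} is a clique of size 4, and the vertices of any clique must share a bag in every tree decomposition; so some bag has ≥ 4 vertices and tw(G) ≥ 3. Hence tw(G) = 3 exactly.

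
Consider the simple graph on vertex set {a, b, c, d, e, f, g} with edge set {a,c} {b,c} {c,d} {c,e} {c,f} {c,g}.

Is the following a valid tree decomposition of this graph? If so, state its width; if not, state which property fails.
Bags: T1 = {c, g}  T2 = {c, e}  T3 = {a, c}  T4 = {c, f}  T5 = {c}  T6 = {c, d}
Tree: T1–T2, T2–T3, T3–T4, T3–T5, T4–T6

No — vertex b appears in no bag.

A tree decomposition must satisfy three properties: every vertex lies in some bag; for every edge, both endpoints lie together in some bag; and for every vertex, the bags containing it form a connected subtree. Here vertex b appears in no bag, so the decomposition is invalid.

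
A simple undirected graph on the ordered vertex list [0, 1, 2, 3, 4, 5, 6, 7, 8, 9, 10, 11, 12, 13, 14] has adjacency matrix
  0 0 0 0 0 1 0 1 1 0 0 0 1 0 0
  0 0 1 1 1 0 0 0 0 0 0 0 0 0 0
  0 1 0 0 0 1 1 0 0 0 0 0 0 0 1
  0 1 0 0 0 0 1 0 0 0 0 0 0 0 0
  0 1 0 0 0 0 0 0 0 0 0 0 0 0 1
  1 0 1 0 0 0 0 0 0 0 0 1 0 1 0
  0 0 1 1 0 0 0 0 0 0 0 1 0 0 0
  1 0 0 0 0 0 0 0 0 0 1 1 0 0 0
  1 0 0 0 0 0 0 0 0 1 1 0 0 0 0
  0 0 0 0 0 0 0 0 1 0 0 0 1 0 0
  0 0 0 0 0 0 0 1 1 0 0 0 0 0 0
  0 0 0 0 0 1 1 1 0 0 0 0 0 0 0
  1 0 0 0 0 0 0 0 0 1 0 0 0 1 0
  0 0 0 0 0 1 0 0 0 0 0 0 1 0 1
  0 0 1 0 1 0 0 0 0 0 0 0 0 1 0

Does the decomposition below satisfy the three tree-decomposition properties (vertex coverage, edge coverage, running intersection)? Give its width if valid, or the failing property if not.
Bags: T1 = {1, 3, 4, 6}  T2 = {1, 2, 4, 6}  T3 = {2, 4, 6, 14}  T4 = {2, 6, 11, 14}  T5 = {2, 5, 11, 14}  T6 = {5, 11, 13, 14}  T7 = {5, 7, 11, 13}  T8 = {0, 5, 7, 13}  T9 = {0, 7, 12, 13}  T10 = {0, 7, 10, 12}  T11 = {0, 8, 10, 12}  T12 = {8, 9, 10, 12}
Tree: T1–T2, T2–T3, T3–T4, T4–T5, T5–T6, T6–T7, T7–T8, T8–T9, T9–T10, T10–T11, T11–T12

Checking the three conditions: (i) the bags cover all of {0, 1, 2, 3, 4, 5, 6, 7, 8, 9, 10, 11, 12, 13, 14}; (ii) for each edge, some bag contains both endpoints; (iii) the bags containing any fixed vertex form a subtree. All hold, so the decomposition is valid with width 4 − 1 = 3.

Yes; width 3.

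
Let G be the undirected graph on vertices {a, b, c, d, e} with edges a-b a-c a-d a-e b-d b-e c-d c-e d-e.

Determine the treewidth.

A width-3 tree decomposition is:
Bags: B1 = {a, b, d, e}  B2 = {a, c, d, e}
Tree: B1–B2
The largest bag has 4 vertices, giving width 3; this decomposition certifies tw(G) ≤ 3. For the lower bound, the 4 vertices {a, c, d, e} are pairwise adjacent, and any tree decomposition puts a clique entirely inside one bag — forcing width ≥ 3. Combining the bounds, tw(G) = 3.

3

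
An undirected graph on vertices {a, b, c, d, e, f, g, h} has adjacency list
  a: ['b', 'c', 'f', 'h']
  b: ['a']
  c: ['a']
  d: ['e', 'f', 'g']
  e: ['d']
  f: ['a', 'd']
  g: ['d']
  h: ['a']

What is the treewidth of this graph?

1

A width-1 tree decomposition is:
Bags: B1 = {d, f}  B2 = {a, f}  B3 = {a, h}  B4 = {d, e}  B5 = {d, g}  B6 = {a, c}  B7 = {a, b}
Tree: B1–B2, B2–B3, B1–B4, B4–B5, B3–B6, B3–B7
Every bag has size at most 2, so the width is 2 − 1 = 1 and tw(G) ≤ 1. G has an edge, so its treewidth is at least 1. Therefore the treewidth is 1.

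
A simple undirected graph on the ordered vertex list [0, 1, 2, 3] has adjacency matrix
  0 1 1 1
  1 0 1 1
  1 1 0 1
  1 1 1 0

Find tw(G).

3

A width-3 tree decomposition is:
Bags: B1 = {0, 1, 2, 3}
Tree: (single bag)
A single bag containing all 4 vertices is trivially a valid decomposition of width 3. For the lower bound, the 4 vertices {0, 1, 2, 3} are pairwise adjacent, and any tree decomposition puts a clique entirely inside one bag — forcing width ≥ 3. Therefore the treewidth is 3.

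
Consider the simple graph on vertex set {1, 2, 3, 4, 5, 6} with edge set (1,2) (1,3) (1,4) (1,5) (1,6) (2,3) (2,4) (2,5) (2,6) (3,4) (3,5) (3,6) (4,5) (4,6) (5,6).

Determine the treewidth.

A width-5 tree decomposition is:
Bags: B1 = {1, 2, 3, 4, 5, 6}
Tree: (single bag)
With just one bag of size 6, the width is 6 − 1 = 5, so tw(G) ≤ 5. For the lower bound, the 6 vertices {1, 2, 3, 4, 5, 6} are pairwise adjacent, and any tree decomposition puts a clique entirely inside one bag — forcing width ≥ 5. Therefore the treewidth is 5.

5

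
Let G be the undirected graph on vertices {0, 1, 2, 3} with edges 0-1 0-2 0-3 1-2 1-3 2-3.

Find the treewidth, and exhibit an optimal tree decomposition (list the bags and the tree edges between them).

A single bag containing all 4 vertices is trivially a valid decomposition of width 3. For the lower bound, the 4 vertices {0, 1, 2, 3} are pairwise adjacent, and any tree decomposition puts a clique entirely inside one bag — forcing width ≥ 3. The upper and lower bounds meet at 3, so that is the treewidth.

Treewidth 3.
One such decomposition:
Bags: B1 = {0, 1, 2, 3}
Tree: (single bag)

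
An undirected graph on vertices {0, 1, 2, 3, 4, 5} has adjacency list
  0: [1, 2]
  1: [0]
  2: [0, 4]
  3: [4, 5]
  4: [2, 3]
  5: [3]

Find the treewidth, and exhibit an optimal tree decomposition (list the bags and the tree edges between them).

Treewidth 1.
Bags: B1 = {3, 5}  B2 = {3, 4}  B3 = {2, 4}  B4 = {0, 2}  B5 = {0, 1}
Tree: B1–B2, B2–B3, B3–B4, B4–B5

The largest bag has 2 vertices, giving width 1; this decomposition certifies tw(G) ≤ 1. Since G has at least one edge (e.g. 5–3), it is not an edgeless graph, so tw(G) ≥ 1. Hence tw(G) = 1 exactly.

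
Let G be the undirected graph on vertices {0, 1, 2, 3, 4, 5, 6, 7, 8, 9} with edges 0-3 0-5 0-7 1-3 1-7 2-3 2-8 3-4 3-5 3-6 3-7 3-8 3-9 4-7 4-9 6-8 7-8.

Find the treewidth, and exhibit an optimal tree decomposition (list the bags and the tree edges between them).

Treewidth 2.
One such decomposition:
Bags: B1 = {3, 7, 8}  B2 = {3, 4, 7}  B3 = {0, 3, 7}  B4 = {3, 4, 9}  B5 = {2, 3, 8}  B6 = {1, 3, 7}  B7 = {0, 3, 5}  B8 = {3, 6, 8}
Tree: B1–B2, B1–B3, B2–B4, B1–B5, B1–B6, B3–B7, B1–B8

The largest bag has 3 vertices, giving width 2; this decomposition certifies tw(G) ≤ 2. For the lower bound, the 3 vertices {2, 3, 8} are pairwise adjacent, and any tree decomposition puts a clique entirely inside one bag — forcing width ≥ 2. The upper and lower bounds meet at 2, so that is the treewidth.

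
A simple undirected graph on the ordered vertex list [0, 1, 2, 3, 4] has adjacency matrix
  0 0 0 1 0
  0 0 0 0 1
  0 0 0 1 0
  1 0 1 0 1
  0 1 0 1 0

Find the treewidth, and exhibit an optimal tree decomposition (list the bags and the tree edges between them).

Treewidth 1.
Bags: B1 = {0, 3}  B2 = {3, 4}  B3 = {1, 4}  B4 = {2, 3}
Tree: B1–B2, B2–B3, B2–B4

Each bag holds 2 vertices, so the decomposition has width 1, which upper-bounds the treewidth. Any graph with an edge has treewidth ≥ 1, and G has the edge 0–3. Therefore the treewidth is 1.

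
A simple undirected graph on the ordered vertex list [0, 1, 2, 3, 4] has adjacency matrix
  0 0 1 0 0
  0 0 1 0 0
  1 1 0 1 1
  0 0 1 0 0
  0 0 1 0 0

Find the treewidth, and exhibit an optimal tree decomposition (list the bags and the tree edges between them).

Each bag holds 2 vertices, so the decomposition has width 1, which upper-bounds the treewidth. Any graph with an edge has treewidth ≥ 1, and G has the edge 4–2. Combining the bounds, tw(G) = 1.

Treewidth 1.
One optimal decomposition is:
Bags: B1 = {2, 4}  B2 = {0, 2}  B3 = {2, 3}  B4 = {1, 2}
Tree: B1–B2, B1–B3, B2–B4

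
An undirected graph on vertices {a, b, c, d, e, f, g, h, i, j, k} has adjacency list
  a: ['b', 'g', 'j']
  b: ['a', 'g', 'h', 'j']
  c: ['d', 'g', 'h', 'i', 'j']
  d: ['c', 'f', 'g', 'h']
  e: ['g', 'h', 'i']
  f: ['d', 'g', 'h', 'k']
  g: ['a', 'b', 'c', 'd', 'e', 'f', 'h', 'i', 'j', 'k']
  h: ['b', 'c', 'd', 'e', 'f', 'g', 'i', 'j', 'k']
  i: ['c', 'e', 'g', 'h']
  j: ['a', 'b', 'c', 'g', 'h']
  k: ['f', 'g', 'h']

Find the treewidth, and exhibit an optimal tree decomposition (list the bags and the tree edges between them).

Treewidth 3.
Bags: B1 = {c, g, h, j}  B2 = {c, d, g, h}  B3 = {c, g, h, i}  B4 = {b, g, h, j}  B5 = {e, g, h, i}  B6 = {a, b, g, j}  B7 = {d, f, g, h}  B8 = {f, g, h, k}
Tree: B1–B2, B1–B3, B1–B4, B3–B5, B4–B6, B2–B7, B7–B8

The largest bag has 4 vertices, giving width 3; this decomposition certifies tw(G) ≤ 3. For the lower bound, the 4 vertices {d, f, g, h} are pairwise adjacent, and any tree decomposition puts a clique entirely inside one bag — forcing width ≥ 3. Therefore the treewidth is 3.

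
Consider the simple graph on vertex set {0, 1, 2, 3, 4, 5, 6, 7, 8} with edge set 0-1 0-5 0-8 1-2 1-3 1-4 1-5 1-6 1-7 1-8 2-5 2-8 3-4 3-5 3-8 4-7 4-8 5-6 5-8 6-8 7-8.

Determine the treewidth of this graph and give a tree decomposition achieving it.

The largest bag has 4 vertices, giving width 3; this decomposition certifies tw(G) ≤ 3. For the lower bound, the 4 vertices {1, 3, 4, 8} are pairwise adjacent, and any tree decomposition puts a clique entirely inside one bag — forcing width ≥ 3. Combining the bounds, tw(G) = 3.

Treewidth 3.
Bags: B1 = {0, 1, 5, 8}  B2 = {1, 3, 5, 8}  B3 = {1, 2, 5, 8}  B4 = {1, 5, 6, 8}  B5 = {1, 3, 4, 8}  B6 = {1, 4, 7, 8}
Tree: B1–B2, B2–B3, B2–B4, B2–B5, B5–B6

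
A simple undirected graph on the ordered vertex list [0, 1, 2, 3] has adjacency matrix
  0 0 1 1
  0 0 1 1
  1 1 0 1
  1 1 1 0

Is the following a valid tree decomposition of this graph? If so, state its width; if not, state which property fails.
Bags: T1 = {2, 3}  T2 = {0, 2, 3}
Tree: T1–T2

No — vertex 1 appears in no bag.

A tree decomposition must satisfy three properties: every vertex lies in some bag; for every edge, both endpoints lie together in some bag; and for every vertex, the bags containing it form a connected subtree. Here vertex 1 appears in no bag, so the decomposition is invalid.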